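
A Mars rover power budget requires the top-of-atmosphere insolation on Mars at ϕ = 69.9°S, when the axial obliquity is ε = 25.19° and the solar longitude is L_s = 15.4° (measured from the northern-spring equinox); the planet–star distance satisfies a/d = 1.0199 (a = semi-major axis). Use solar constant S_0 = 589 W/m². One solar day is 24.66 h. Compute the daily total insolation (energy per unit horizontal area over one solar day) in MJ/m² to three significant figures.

3.31 MJ/m²

Solar declination: sin δ = sin ε · sin L_s = sin 25.19° × sin 15.4° = 0.11303, so δ = +6.490°.
cos h₀ = −tan(-69.9°) tan(+6.490°) = 0.3109, h₀ = 1.2547 rad.
Bracket: h₀ sin ϕ sin δ + cos ϕ cos δ sin h₀ = 1.2547×-0.93909×0.11303 + 0.34366×0.99359×0.95046 = -0.133181 + 0.324541 = 0.191360.
Inverse-square distance factor (a/d)² = 1.0199² = 1.040196.
Q̄ = (S_0/π) × 1.040196 × [bracket] = (589/π) × 1.040196 × 0.191360 = 37.319 W/m².
Daily total = Q̄ × 24.66 h × 3600 s/h = 37.319 × 24.66 × 3600 / 10⁶ = 3.313 MJ/m².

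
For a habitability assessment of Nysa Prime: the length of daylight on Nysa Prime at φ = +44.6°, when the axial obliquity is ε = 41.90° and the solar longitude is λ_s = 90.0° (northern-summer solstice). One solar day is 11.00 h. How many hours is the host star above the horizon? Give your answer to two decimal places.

Solar declination: sin δ = sin ε · sin λ_s = sin 41.90° × sin 90.0° = 0.66783, so δ = +41.900°.
cos H₀ = −tan φ · tan δ = −tan(+44.6°) × tan(+41.900°) = -0.8848, so H₀ = 2.6569 rad = 152.23°.
Daylight = 2H₀/(2π) × 11.00 h = (2.6569/π) × 11.00 = 9.30 h.

9.30 h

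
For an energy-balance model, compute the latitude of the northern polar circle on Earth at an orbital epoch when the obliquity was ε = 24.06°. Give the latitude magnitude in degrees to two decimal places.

65.94°

The polar circle is the lowest latitude that experiences at least one full rotation of continuous daylight at the northern-summer solstice; it lies at |ϕ| = 90° − ε = 90° − 24.06° = 65.94°.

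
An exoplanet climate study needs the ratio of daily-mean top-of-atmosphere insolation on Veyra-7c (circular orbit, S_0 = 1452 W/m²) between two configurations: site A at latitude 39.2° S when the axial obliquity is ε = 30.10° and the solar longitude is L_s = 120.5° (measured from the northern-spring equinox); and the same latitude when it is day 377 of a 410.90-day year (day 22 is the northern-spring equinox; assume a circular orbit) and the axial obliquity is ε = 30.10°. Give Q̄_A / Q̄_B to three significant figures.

— Configuration A (ϕ=-39.2°):
Solar declination: sin δ = sin ε · sin L_s = sin 30.10° × sin 120.5° = 0.43212, so δ = +25.602°.
cos h₀ = −tan(-39.2°) tan(+25.602°) = 0.3908, h₀ = 1.1693 rad.
Bracket: h₀ sin ϕ sin δ + cos ϕ cos δ sin h₀ = 1.1693×-0.63203×0.43212 + 0.77494×0.90182×0.92048 = -0.319351 + 0.643283 = 0.323932.
Q̄ = (S_0/π) × [bracket] = (1452/π) × 0.323932 = 149.72 W/m².
— Configuration B (ϕ=-39.2°):
Solar longitude: L_s = 360° × (377 − 22)/410.90 = 311.025°.
sin δ = sin 30.10° × sin 311.025° = -0.37835, so δ = -22.232°.
cos h₀ = −tan(-39.2°) tan(-22.232°) = -0.3334, h₀ = 1.9107 rad.
Bracket: h₀ sin ϕ sin δ + cos ϕ cos δ sin h₀ = 1.9107×-0.63203×-0.37835 + 0.77494×0.92566×0.94280 = 0.456903 + 0.676300 = 1.133203.
Q̄ = (S_0/π) × [bracket] = (1452/π) × 1.133203 = 523.75 W/m².
Ratio Q̄_A / Q̄_B = 149.72 / 523.75 = 0.2859.

Q̄_A / Q̄_B ≈ 0.286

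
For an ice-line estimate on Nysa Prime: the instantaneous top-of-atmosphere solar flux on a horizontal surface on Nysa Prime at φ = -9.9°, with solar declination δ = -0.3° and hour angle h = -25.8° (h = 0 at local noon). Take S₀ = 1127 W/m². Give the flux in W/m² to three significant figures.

cos θ_z = sin φ sin δ + cos φ cos δ cos h = 0.000900 + 0.886900 = 0.887800.
Flux = S₀ · cos θ_z = 1127 × 0.887800 = 1001 W/m².

1.00e+03 W/m²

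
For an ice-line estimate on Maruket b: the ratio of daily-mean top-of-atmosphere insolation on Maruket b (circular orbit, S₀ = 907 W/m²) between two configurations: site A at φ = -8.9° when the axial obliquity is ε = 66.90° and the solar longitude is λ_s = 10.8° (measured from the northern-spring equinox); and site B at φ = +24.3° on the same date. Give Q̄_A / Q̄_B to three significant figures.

Q̄_A / Q̄_B ≈ 0.921

— Configuration A (φ=-8.9°):
Solar declination: sin δ = sin ε · sin λ_s = sin 66.90° × sin 10.8° = 0.17236, so δ = +9.925°.
cos H₀ = −tan(-8.9°) tan(+9.925°) = 0.0274, H₀ = 1.5434 rad.
Bracket: H₀ sin φ sin δ + cos φ cos δ sin H₀ = 1.5434×-0.15471×0.17236 + 0.98796×0.98503×0.99962 = -0.041156 + 0.972800 = 0.931644.
Q̄ = (S₀/π) × [bracket] = (907/π) × 0.931644 = 268.97 W/m².
— Configuration B (φ=+24.3°):
cos H₀ = −tan(+24.3°) tan(+9.925°) = -0.0790, H₀ = 1.6499 rad.
Bracket: H₀ sin φ sin δ + cos φ cos δ sin H₀ = 1.6499×0.41151×0.17236 + 0.91140×0.98503×0.99687 = 0.117024 + 0.894946 = 1.011970.
Q̄ = (S₀/π) × [bracket] = (907/π) × 1.011970 = 292.16 W/m².
Ratio Q̄_A / Q̄_B = 268.97 / 292.16 = 0.9206.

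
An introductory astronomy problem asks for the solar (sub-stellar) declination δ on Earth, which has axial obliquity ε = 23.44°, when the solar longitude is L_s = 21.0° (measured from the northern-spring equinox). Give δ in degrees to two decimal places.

δ = +8.20°

sin δ = sin ε · sin L_s = sin 23.44° × sin 21.0° = 0.142555.
δ = arcsin(0.142555) = +8.20°.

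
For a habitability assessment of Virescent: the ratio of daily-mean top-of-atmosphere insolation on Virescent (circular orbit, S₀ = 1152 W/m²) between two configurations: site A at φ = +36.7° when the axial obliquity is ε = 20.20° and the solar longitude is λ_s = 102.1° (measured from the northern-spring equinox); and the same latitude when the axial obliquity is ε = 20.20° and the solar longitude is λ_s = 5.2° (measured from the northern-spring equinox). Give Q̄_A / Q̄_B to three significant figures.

Q̄_A / Q̄_B ≈ 1.32

— Configuration A (φ=+36.7°):
Solar declination: sin δ = sin ε · sin λ_s = sin 20.20° × sin 102.1° = 0.33763, so δ = +19.732°.
cos H₀ = −tan(+36.7°) tan(+19.732°) = -0.2674, H₀ = 1.8414 rad.
Bracket: H₀ sin φ sin δ + cos φ cos δ sin H₀ = 1.8414×0.59763×0.33763 + 0.80178×0.94128×0.96360 = 0.371554 + 0.727228 = 1.098782.
Q̄ = (S₀/π) × [bracket] = (1152/π) × 1.098782 = 402.92 W/m².
— Configuration B (φ=+36.7°):
Solar declination: sin δ = sin ε · sin λ_s = sin 20.20° × sin 5.2° = 0.03130, so δ = +1.793°.
cos H₀ = −tan(+36.7°) tan(+1.793°) = -0.0233, H₀ = 1.5941 rad.
Bracket: H₀ sin φ sin δ + cos φ cos δ sin H₀ = 1.5941×0.59763×0.03130 + 0.80178×0.99951×0.99973 = 0.029819 + 0.801171 = 0.830990.
Q̄ = (S₀/π) × [bracket] = (1152/π) × 0.830990 = 304.72 W/m².
Ratio Q̄_A / Q̄_B = 402.92 / 304.72 = 1.322.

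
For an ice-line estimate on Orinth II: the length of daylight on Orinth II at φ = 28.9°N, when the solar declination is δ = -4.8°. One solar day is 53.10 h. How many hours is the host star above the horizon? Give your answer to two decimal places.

cos H₀ = −tan φ · tan δ = −tan(+28.9°) × tan(-4.800°) = 0.0464, so H₀ = 1.5244 rad = 87.34°.
Daylight = 2H₀/(2π) × 53.10 h = (1.5244/π) × 53.10 = 25.77 h.

25.77 h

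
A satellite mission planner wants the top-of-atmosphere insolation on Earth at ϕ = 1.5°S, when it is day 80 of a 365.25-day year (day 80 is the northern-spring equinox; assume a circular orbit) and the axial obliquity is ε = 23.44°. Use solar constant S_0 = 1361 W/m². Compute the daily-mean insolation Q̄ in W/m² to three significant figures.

Q̄ ≈ 433 W/m²

Solar longitude: L_s = 360° × (80 − 80)/365.25 = 0.000°.
sin δ = sin 23.44° × sin 0.000° = 0.00000, so δ = +0.000°.
cos h₀ = −tan(-1.5°) tan(+0.000°) = 0.0000, h₀ = 1.5708 rad.
Bracket: h₀ sin ϕ sin δ + cos ϕ cos δ sin h₀ = 1.5708×-0.02618×0.00000 + 0.99966×1.00000×1.00000 = -0.000000 + 0.999660 = 0.999660.
Q̄ = (S_0/π) × [bracket] = (1361/π) × 0.999660 = 433.1 W/m².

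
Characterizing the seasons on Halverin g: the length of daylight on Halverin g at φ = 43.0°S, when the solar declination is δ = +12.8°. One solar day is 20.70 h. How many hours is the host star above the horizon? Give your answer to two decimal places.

8.94 h

cos H₀ = −tan φ · tan δ = −tan(-43.0°) × tan(+12.800°) = 0.2119, so H₀ = 1.3573 rad = 77.77°.
Daylight = 2H₀/(2π) × 20.70 h = (1.3573/π) × 20.70 = 8.94 h.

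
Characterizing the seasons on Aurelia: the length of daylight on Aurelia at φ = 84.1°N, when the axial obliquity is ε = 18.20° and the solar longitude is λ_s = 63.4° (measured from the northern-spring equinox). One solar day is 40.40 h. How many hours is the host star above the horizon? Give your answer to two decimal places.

40.40 h

Solar declination: sin δ = sin ε · sin λ_s = sin 18.20° × sin 63.4° = 0.27928, so δ = +16.217°.
Sunrise equation: cos H₀ = −tan φ · tan δ = -2.8145 ≤ −1, so the host star never sets (polar day) and H₀ = π.
Daylight = 2H₀/(2π) × 40.40 h = (3.1416/π) × 40.40 = 40.40 h.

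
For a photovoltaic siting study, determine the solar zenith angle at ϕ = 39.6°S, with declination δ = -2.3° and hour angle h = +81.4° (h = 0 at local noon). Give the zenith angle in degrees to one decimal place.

cos θ_z = sin ϕ sin δ + cos ϕ cos δ cos h = 0.025581 + 0.115126 = 0.140707.
θ_z = arccos(0.140707) = 81.9°.

θ_z = 81.9°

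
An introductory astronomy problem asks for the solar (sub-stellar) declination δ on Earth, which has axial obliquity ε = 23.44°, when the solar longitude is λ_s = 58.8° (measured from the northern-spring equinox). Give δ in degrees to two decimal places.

δ = +19.89°

sin δ = sin ε · sin λ_s = sin 23.44° × sin 58.8° = 0.340254.
δ = arcsin(0.340254) = +19.89°.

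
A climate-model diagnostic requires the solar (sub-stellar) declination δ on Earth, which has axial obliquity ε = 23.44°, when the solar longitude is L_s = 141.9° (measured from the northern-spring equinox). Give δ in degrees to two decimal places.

sin δ = sin ε · sin L_s = sin 23.44° × sin 141.9° = 0.245450.
δ = arcsin(0.245450) = +14.21°.

δ = +14.21°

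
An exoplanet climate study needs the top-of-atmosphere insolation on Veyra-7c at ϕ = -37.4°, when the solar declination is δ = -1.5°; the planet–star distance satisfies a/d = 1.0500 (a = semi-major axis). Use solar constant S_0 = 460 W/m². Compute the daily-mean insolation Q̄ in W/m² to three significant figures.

cos h₀ = −tan(-37.4°) tan(-1.500°) = -0.0200, h₀ = 1.5908 rad.
Bracket: h₀ sin ϕ sin δ + cos ϕ cos δ sin h₀ = 1.5908×-0.60738×-0.02618 + 0.79441×0.99966×0.99980 = 0.025296 + 0.793981 = 0.819277.
Inverse-square distance factor (a/d)² = 1.0500² = 1.102500.
Q̄ = (S_0/π) × 1.102500 × [bracket] = (460/π) × 1.102500 × 0.819277 = 132.3 W/m².

Q̄ ≈ 132 W/m²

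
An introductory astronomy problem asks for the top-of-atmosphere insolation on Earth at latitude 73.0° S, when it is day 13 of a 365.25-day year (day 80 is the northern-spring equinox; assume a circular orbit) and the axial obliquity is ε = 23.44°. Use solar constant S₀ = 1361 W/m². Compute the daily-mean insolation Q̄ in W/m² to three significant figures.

Solar longitude: λ_s = 360° × (13 − 80)/365.25 = -66.037°, i.e. -66.037° + 360° = 293.963°.
sin δ = sin 23.44° × sin 293.963° = -0.36350, so δ = -21.315°.
cos H₀ = −tan(-73.0°) tan(-21.315°) = -1.2763 ≤ −1 ⇒ polar day, H₀ = π.
Bracket: H₀ sin φ sin δ + cos φ cos δ sin H₀ = 3.1416×-0.95630×-0.36350 + 0.29237×0.93159×0.00000 = 1.092067 + 0.000000 = 1.092067.
Q̄ = (S₀/π) × [bracket] = (1361/π) × 1.092067 = 473.1 W/m².

Q̄ ≈ 473 W/m²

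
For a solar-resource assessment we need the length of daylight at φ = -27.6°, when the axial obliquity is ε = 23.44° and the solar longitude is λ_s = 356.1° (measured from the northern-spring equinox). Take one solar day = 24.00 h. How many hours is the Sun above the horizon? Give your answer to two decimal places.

Solar declination: sin δ = sin ε · sin λ_s = sin 23.44° × sin 356.1° = -0.02706, so δ = -1.550°.
cos H₀ = −tan φ · tan δ = −tan(-27.6°) × tan(-1.550°) = -0.0141, so H₀ = 1.5849 rad = 90.81°.
Daylight = 2H₀/(2π) × 24.00 h = (1.5849/π) × 24.00 = 12.11 h.

12.11 h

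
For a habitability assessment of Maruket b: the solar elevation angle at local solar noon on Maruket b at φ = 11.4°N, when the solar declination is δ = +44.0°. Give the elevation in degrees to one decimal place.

57.4°

At local noon the hour angle is zero, so the zenith angle equals |φ − δ| = |+11.4° − (+44.000°)| = 32.600°.
Elevation = 90° − 32.600° = 57.4°.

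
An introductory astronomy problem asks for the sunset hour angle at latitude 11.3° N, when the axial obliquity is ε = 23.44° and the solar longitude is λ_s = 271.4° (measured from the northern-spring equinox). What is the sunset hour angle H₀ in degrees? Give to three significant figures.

H₀ = 85.0°

Solar declination: sin δ = sin ε · sin λ_s = sin 23.44° × sin 271.4° = -0.39767, so δ = -23.433°.
cos H₀ = −tan φ · tan δ = −tan(+11.3°) × tan(-23.433°) = 0.0866, so H₀ = 1.4841 rad = 85.03°.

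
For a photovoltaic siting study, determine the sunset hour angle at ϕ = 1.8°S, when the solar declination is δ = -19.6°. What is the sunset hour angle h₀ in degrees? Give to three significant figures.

h₀ = 90.6°

cos h₀ = −tan ϕ · tan δ = −tan(-1.8°) × tan(-19.600°) = -0.0112, so h₀ = 1.5820 rad = 90.64°.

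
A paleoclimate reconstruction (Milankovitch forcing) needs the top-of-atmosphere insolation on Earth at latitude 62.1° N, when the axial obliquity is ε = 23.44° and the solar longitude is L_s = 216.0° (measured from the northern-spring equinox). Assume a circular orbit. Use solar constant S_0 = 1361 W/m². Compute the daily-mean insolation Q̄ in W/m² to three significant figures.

Q̄ ≈ 77.2 W/m²

Solar declination: sin δ = sin ε · sin L_s = sin 23.44° × sin 216.0° = -0.23381, so δ = -13.522°.
cos h₀ = −tan(+62.1°) tan(-13.522°) = 0.4542, h₀ = 1.0993 rad.
Bracket: h₀ sin ϕ sin δ + cos ϕ cos δ sin h₀ = 1.0993×0.88377×-0.23381 + 0.46793×0.97228×0.89091 = -0.227153 + 0.405328 = 0.178175.
Q̄ = (S_0/π) × [bracket] = (1361/π) × 0.178175 = 77.19 W/m².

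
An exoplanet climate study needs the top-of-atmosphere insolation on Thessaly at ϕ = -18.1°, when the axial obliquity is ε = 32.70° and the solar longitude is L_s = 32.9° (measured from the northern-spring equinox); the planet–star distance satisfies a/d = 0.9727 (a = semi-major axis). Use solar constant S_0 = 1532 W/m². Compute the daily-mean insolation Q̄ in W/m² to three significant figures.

Q̄ ≈ 355 W/m²

Solar declination: sin δ = sin ε · sin L_s = sin 32.70° × sin 32.9° = 0.29344, so δ = +17.064°.
cos h₀ = −tan(-18.1°) tan(+17.064°) = 0.1003, h₀ = 1.4703 rad.
Bracket: h₀ sin ϕ sin δ + cos ϕ cos δ sin h₀ = 1.4703×-0.31068×0.29344 + 0.95052×0.95598×0.99495 = -0.134041 + 0.904089 = 0.770048.
Inverse-square distance factor (a/d)² = 0.9727² = 0.946145.
Q̄ = (S_0/π) × 0.946145 × [bracket] = (1532/π) × 0.946145 × 0.770048 = 355.3 W/m².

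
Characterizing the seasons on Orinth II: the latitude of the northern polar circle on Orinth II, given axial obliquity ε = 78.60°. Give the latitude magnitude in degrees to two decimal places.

The polar circle is the lowest latitude that experiences at least one full rotation of continuous daylight at the northern-summer solstice; it lies at |ϕ| = 90° − ε = 90° − 78.60° = 11.40°.

11.40°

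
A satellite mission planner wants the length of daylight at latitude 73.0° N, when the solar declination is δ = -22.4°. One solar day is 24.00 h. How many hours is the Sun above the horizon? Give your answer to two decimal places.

cos H₀ = −tan φ · tan δ = 1.3481 ≥ 1, so the Sun never rises (polar night) and H₀ = 0.
Daylight = 2H₀/(2π) × 24.00 h = (0.0000/π) × 24.00 = 0.00 h.

0.00 h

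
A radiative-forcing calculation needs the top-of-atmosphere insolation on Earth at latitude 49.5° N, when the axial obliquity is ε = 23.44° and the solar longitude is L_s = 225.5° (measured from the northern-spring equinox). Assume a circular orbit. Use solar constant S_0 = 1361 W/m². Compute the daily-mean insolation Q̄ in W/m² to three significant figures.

Q̄ ≈ 139 W/m²

Solar declination: sin δ = sin ε · sin L_s = sin 23.44° × sin 225.5° = -0.28372, so δ = -16.483°.
cos h₀ = −tan(+49.5°) tan(-16.483°) = 0.3464, h₀ = 1.2170 rad.
Bracket: h₀ sin ϕ sin δ + cos ϕ cos δ sin h₀ = 1.2170×0.76041×-0.28372 + 0.64945×0.95891×0.93807 = -0.262560 + 0.584196 = 0.321636.
Q̄ = (S_0/π) × [bracket] = (1361/π) × 0.321636 = 139.3 W/m².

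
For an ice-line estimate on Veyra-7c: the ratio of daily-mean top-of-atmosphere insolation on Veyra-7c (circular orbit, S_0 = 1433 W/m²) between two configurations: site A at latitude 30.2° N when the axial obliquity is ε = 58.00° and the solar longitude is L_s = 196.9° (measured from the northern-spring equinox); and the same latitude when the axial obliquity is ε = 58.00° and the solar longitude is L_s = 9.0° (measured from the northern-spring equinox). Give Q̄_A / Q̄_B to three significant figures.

— Configuration A (ϕ=+30.2°):
Solar declination: sin δ = sin ε · sin L_s = sin 58.00° × sin 196.9° = -0.24653, so δ = -14.272°.
cos h₀ = −tan(+30.2°) tan(-14.272°) = 0.1481, h₀ = 1.4222 rad.
Bracket: h₀ sin ϕ sin δ + cos ϕ cos δ sin h₀ = 1.4222×0.50302×-0.24653 + 0.86427×0.96914×0.98898 = -0.176366 + 0.828368 = 0.652002.
Q̄ = (S_0/π) × [bracket] = (1433/π) × 0.652002 = 297.40 W/m².
— Configuration B (ϕ=+30.2°):
Solar declination: sin δ = sin ε · sin L_s = sin 58.00° × sin 9.0° = 0.13266, so δ = +7.624°.
cos h₀ = −tan(+30.2°) tan(+7.624°) = -0.0779, h₀ = 1.6488 rad.
Bracket: h₀ sin ϕ sin δ + cos ϕ cos δ sin h₀ = 1.6488×0.50302×0.13266 + 0.86427×0.99116×0.99696 = 0.110025 + 0.854026 = 0.964051.
Q̄ = (S_0/π) × [bracket] = (1433/π) × 0.964051 = 439.74 W/m².
Ratio Q̄_A / Q̄_B = 297.40 / 439.74 = 0.6763.

Q̄_A / Q̄_B ≈ 0.676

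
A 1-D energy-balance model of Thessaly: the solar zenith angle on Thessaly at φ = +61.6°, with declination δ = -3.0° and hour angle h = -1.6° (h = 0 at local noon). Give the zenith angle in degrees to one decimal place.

θ_z = 64.6°

cos θ_z = sin φ sin δ + cos φ cos δ cos h = -0.046037 + 0.474787 = 0.428750.
θ_z = arccos(0.428750) = 64.6°.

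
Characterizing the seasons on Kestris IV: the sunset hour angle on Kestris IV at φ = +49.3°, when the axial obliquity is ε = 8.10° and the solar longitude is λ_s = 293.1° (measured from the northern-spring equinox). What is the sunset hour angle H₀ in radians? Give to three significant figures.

Solar declination: sin δ = sin ε · sin λ_s = sin 8.10° × sin 293.1° = -0.12960, so δ = -7.447°.
cos H₀ = −tan φ · tan δ = −tan(+49.3°) × tan(-7.447°) = 0.1520, so H₀ = 1.4182 rad = 81.26°.

H₀ = 1.42 rad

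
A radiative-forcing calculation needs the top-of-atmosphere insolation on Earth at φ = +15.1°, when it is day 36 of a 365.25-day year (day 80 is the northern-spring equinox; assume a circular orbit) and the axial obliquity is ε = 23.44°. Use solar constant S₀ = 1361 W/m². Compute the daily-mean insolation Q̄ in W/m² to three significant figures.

Solar longitude: λ_s = 360° × (36 − 80)/365.25 = -43.368°, i.e. -43.368° + 360° = 316.632°.
sin δ = sin 23.44° × sin 316.632° = -0.27315, so δ = -15.852°.
cos H₀ = −tan(+15.1°) tan(-15.852°) = 0.0766, H₀ = 1.4941 rad.
Bracket: H₀ sin φ sin δ + cos φ cos δ sin H₀ = 1.4941×0.26050×-0.27315 + 0.96547×0.96197×0.99706 = -0.106314 + 0.926023 = 0.819709.
Q̄ = (S₀/π) × [bracket] = (1361/π) × 0.819709 = 355.1 W/m².

Q̄ ≈ 355 W/m²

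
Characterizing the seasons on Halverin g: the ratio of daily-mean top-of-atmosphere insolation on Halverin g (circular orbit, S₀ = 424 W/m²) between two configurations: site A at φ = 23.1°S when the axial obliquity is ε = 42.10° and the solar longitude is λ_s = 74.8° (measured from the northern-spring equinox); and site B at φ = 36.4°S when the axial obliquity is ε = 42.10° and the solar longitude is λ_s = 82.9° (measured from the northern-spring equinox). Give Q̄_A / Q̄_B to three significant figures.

Q̄_A / Q̄_B ≈ 3.01

— Configuration A (φ=-23.1°):
Solar declination: sin δ = sin ε · sin λ_s = sin 42.10° × sin 74.8° = 0.64697, so δ = +40.314°.
cos H₀ = −tan(-23.1°) tan(+40.314°) = 0.3619, H₀ = 1.2005 rad.
Bracket: H₀ sin φ sin δ + cos φ cos δ sin H₀ = 1.2005×-0.39234×0.64697 + 0.91982×0.76251×0.93222 = -0.304726 + 0.653833 = 0.349107.
Q̄ = (S₀/π) × [bracket] = (424/π) × 0.349107 = 47.117 W/m².
— Configuration B (φ=-36.4°):
Solar declination: sin δ = sin ε · sin λ_s = sin 42.10° × sin 82.9° = 0.66529, so δ = +41.704°.
cos H₀ = −tan(-36.4°) tan(+41.704°) = 0.6570, H₀ = 0.8540 rad.
Bracket: H₀ sin φ sin δ + cos φ cos δ sin H₀ = 0.8540×-0.59342×0.66529 + 0.80489×0.74659×0.75391 = -0.337156 + 0.453042 = 0.115886.
Q̄ = (S₀/π) × [bracket] = (424/π) × 0.115886 = 15.640 W/m².
Ratio Q̄_A / Q̄_B = 47.117 / 15.640 = 3.013.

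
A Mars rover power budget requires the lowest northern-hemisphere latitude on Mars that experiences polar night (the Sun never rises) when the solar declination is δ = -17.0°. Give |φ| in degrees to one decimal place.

Polar night requires cos H₀ = −tan φ tan δ ≥ 1, i.e. tan φ tan δ ≤ −1.
The boundary is |tan φ| · |tan δ| = 1, so |φ| = 90° − |δ| = 90° − 17.0° = 73.0° in the northern hemisphere.

|φ| = 73.0°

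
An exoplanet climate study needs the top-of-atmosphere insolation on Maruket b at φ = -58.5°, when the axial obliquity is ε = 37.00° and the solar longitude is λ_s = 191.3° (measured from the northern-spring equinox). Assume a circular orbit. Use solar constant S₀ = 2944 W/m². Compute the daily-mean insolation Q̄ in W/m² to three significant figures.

Solar declination: sin δ = sin ε · sin λ_s = sin 37.00° × sin 191.3° = -0.11792, so δ = -6.772°.
cos H₀ = −tan(-58.5°) tan(-6.772°) = -0.1938, H₀ = 1.7658 rad.
Bracket: H₀ sin φ sin δ + cos φ cos δ sin H₀ = 1.7658×-0.85264×-0.11792 + 0.52250×0.99302×0.98104 = 0.177539 + 0.509015 = 0.686554.
Q̄ = (S₀/π) × [bracket] = (2944/π) × 0.686554 = 643.4 W/m².

Q̄ ≈ 643 W/m²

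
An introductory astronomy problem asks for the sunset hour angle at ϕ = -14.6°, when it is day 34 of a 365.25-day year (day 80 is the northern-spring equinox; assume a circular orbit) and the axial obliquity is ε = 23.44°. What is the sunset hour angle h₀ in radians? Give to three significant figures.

h₀ = 1.65 rad

Solar longitude: L_s = 360° × (34 − 80)/365.25 = -45.339°, i.e. -45.339° + 360° = 314.661°.
sin δ = sin 23.44° × sin 314.661° = -0.28294, so δ = -16.436°.
cos h₀ = −tan ϕ · tan δ = −tan(-14.6°) × tan(-16.436°) = -0.0768, so h₀ = 1.6477 rad = 94.41°.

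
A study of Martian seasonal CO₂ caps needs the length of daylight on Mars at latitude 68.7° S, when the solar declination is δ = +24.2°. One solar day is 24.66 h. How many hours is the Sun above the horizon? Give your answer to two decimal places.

0.00 h

cos h₀ = −tan ϕ · tan δ = 1.1527 ≥ 1, so the Sun never rises (polar night) and h₀ = 0.
Daylight = 2h₀/(2π) × 24.66 h = (0.0000/π) × 24.66 = 0.00 h.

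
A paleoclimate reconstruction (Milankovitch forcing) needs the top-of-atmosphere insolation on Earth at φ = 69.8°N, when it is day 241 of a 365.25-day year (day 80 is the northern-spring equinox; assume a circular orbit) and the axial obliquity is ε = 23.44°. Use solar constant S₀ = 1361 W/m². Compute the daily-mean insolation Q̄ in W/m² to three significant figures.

Q̄ ≈ 252 W/m²

Solar longitude: λ_s = 360° × (241 − 80)/365.25 = 158.686°.
sin δ = sin 23.44° × sin 158.686° = 0.14459, so δ = +8.313°.
cos H₀ = −tan(+69.8°) tan(+8.313°) = -0.3972, H₀ = 1.9792 rad.
Bracket: H₀ sin φ sin δ + cos φ cos δ sin H₀ = 1.9792×0.93849×0.14459 + 0.34530×0.98949×0.91775 = 0.268570 + 0.313568 = 0.582138.
Q̄ = (S₀/π) × [bracket] = (1361/π) × 0.582138 = 252.2 W/m².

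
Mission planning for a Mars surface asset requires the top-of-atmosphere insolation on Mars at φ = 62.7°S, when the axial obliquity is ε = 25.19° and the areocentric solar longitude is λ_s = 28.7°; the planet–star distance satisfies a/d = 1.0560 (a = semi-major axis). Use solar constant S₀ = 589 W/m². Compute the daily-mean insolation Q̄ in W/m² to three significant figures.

Q̄ ≈ 42.0 W/m²

sin δ = sin 25.19° × sin 28.7° = 0.20439, so δ = +11.794°.
cos H₀ = −tan(-62.7°) tan(+11.794°) = 0.4045, H₀ = 1.1543 rad.
Bracket: H₀ sin φ sin δ + cos φ cos δ sin H₀ = 1.1543×-0.88862×0.20439 + 0.45865×0.97889×0.91452 = -0.209650 + 0.410590 = 0.200940.
Inverse-square distance factor (a/d)² = 1.0560² = 1.115136.
Q̄ = (S₀/π) × 1.115136 × [bracket] = (589/π) × 1.115136 × 0.200940 = 42.01 W/m².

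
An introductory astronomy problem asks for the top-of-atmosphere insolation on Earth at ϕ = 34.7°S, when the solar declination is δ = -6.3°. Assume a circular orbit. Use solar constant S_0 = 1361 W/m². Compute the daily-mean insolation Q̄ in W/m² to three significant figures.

cos h₀ = −tan(-34.7°) tan(-6.300°) = -0.0764, h₀ = 1.6473 rad.
Bracket: h₀ sin ϕ sin δ + cos ϕ cos δ sin h₀ = 1.6473×-0.56928×-0.10973 + 0.82214×0.99396×0.99707 = 0.102902 + 0.814780 = 0.917682.
Q̄ = (S_0/π) × [bracket] = (1361/π) × 0.917682 = 397.6 W/m².

Q̄ ≈ 398 W/m²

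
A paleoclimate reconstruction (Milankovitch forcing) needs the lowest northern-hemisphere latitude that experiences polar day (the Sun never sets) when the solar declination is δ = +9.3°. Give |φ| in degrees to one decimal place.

Polar day requires cos H₀ = −tan φ tan δ ≤ −1, i.e. tan φ tan δ ≥ 1.
The boundary is |tan φ| · |tan δ| = 1, so |φ| = 90° − |δ| = 90° − 9.3° = 80.7° in the northern hemisphere.

|φ| = 80.7°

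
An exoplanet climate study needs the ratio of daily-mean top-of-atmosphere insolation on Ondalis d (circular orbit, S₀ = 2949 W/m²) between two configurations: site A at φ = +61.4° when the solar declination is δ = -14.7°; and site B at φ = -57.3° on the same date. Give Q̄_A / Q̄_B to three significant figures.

Q̄_A / Q̄_B ≈ 0.186

— Configuration A (φ=+61.4°):
cos H₀ = −tan(+61.4°) tan(-14.700°) = 0.4812, H₀ = 1.0688 rad.
Bracket: H₀ sin φ sin δ + cos φ cos δ sin H₀ = 1.0688×0.87798×-0.25376 + 0.47869×0.96727×0.87662 = -0.238125 + 0.405895 = 0.167770.
Q̄ = (S₀/π) × [bracket] = (2949/π) × 0.167770 = 157.49 W/m².
— Configuration B (φ=-57.3°):
cos H₀ = −tan(-57.3°) tan(-14.700°) = -0.4086, H₀ = 1.9918 rad.
Bracket: H₀ sin φ sin δ + cos φ cos δ sin H₀ = 1.9918×-0.84151×-0.25376 + 0.54024×0.96727×0.91269 = 0.425332 + 0.476933 = 0.902265.
Q̄ = (S₀/π) × [bracket] = (2949/π) × 0.902265 = 846.95 W/m².
Ratio Q̄_A / Q̄_B = 157.49 / 846.95 = 0.1859.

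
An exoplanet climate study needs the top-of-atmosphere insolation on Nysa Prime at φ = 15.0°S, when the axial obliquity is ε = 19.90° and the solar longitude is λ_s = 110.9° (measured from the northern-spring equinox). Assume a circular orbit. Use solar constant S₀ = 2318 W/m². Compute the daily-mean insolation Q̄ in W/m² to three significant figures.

Q̄ ≈ 583 W/m²

Solar declination: sin δ = sin ε · sin λ_s = sin 19.90° × sin 110.9° = 0.31798, so δ = +18.541°.
cos H₀ = −tan(-15.0°) tan(+18.541°) = 0.0899, H₀ = 1.4808 rad.
Bracket: H₀ sin φ sin δ + cos φ cos δ sin H₀ = 1.4808×-0.25882×0.31798 + 0.96593×0.94810×0.99595 = -0.121869 + 0.912089 = 0.790220.
Q̄ = (S₀/π) × [bracket] = (2318/π) × 0.790220 = 583.1 W/m².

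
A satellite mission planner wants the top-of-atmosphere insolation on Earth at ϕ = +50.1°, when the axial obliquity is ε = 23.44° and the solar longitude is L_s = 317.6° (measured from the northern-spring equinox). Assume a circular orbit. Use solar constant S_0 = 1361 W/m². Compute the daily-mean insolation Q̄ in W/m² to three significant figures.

Q̄ ≈ 143 W/m²

Solar declination: sin δ = sin ε · sin L_s = sin 23.44° × sin 317.6° = -0.26823, so δ = -15.559°.
cos h₀ = −tan(+50.1°) tan(-15.559°) = 0.3330, h₀ = 1.2313 rad.
Bracket: h₀ sin ϕ sin δ + cos ϕ cos δ sin h₀ = 1.2313×0.76717×-0.26823 + 0.64145×0.96335×0.94293 = -0.253374 + 0.582675 = 0.329301.
Q̄ = (S_0/π) × [bracket] = (1361/π) × 0.329301 = 142.7 W/m².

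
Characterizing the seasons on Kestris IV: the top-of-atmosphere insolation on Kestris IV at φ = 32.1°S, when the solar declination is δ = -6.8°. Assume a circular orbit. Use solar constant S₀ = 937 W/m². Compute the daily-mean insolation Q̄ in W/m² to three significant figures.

cos H₀ = −tan(-32.1°) tan(-6.800°) = -0.0748, H₀ = 1.6457 rad.
Bracket: H₀ sin φ sin δ + cos φ cos δ sin H₀ = 1.6457×-0.53140×-0.11840 + 0.84712×0.99297×0.99720 = 0.103544 + 0.838809 = 0.942353.
Q̄ = (S₀/π) × [bracket] = (937/π) × 0.942353 = 281.1 W/m².

Q̄ ≈ 281 W/m²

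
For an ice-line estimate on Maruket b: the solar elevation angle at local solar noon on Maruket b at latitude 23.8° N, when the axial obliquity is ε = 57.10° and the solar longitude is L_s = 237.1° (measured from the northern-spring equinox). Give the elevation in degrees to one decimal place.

Solar declination: sin δ = sin ε · sin L_s = sin 57.10° × sin 237.1° = -0.70496, so δ = -44.826°.
At local noon the hour angle is zero, so the zenith angle equals |ϕ − δ| = |+23.8° − (-44.826°)| = 68.626°.
Elevation = 90° − 68.626° = 21.4°.

21.4°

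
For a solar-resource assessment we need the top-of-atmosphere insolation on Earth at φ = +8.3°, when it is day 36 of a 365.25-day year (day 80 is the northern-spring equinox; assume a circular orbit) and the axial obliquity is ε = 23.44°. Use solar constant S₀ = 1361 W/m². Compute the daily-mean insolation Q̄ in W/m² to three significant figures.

Q̄ ≈ 386 W/m²

Solar longitude: λ_s = 360° × (36 − 80)/365.25 = -43.368°, i.e. -43.368° + 360° = 316.632°.
sin δ = sin 23.44° × sin 316.632° = -0.27315, so δ = -15.852°.
cos H₀ = −tan(+8.3°) tan(-15.852°) = 0.0414, H₀ = 1.5294 rad.
Bracket: H₀ sin φ sin δ + cos φ cos δ sin H₀ = 1.5294×0.14436×-0.27315 + 0.98953×0.96197×0.99914 = -0.060307 + 0.951080 = 0.890773.
Q̄ = (S₀/π) × [bracket] = (1361/π) × 0.890773 = 385.9 W/m².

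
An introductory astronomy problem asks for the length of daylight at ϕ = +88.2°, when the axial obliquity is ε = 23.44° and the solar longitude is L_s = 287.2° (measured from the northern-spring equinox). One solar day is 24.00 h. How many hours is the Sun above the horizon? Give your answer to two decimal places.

0.00 h

Solar declination: sin δ = sin ε · sin L_s = sin 23.44° × sin 287.2° = -0.38000, so δ = -22.334°.
cos h₀ = −tan ϕ · tan δ = 13.0724 ≥ 1, so the Sun never rises (polar night) and h₀ = 0.
Daylight = 2h₀/(2π) × 24.00 h = (0.0000/π) × 24.00 = 0.00 h.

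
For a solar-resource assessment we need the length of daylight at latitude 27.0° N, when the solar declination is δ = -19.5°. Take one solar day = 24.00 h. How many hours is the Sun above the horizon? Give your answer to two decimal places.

cos H₀ = −tan φ · tan δ = −tan(+27.0°) × tan(-19.500°) = 0.1804, so H₀ = 1.3894 rad = 79.61°.
Daylight = 2H₀/(2π) × 24.00 h = (1.3894/π) × 24.00 = 10.61 h.

10.61 h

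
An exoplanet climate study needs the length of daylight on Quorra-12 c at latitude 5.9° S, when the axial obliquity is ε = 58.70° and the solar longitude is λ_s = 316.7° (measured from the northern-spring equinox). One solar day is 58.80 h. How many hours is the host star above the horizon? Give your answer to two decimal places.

30.80 h

Solar declination: sin δ = sin ε · sin λ_s = sin 58.70° × sin 316.7° = -0.58600, so δ = -35.874°.
cos H₀ = −tan φ · tan δ = −tan(-5.9°) × tan(-35.874°) = -0.0747, so H₀ = 1.6456 rad = 94.29°.
Daylight = 2H₀/(2π) × 58.80 h = (1.6456/π) × 58.80 = 30.80 h.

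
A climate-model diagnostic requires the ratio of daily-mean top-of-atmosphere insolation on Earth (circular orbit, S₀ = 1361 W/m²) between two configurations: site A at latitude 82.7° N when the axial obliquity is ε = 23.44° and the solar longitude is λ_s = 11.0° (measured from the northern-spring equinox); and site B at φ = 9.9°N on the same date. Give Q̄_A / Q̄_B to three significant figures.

— Configuration A (φ=+82.7°):
Solar declination: sin δ = sin ε · sin λ_s = sin 23.44° × sin 11.0° = 0.07590, so δ = +4.353°.
cos H₀ = −tan(+82.7°) tan(+4.353°) = -0.5942, H₀ = 2.2071 rad.
Bracket: H₀ sin φ sin δ + cos φ cos δ sin H₀ = 2.2071×0.99189×0.07590 + 0.12706×0.99712×0.80430 = 0.166160 + 0.101900 = 0.268060.
Q̄ = (S₀/π) × [bracket] = (1361/π) × 0.268060 = 116.13 W/m².
— Configuration B (φ=+9.9°):
cos H₀ = −tan(+9.9°) tan(+4.353°) = -0.0133, H₀ = 1.5841 rad.
Bracket: H₀ sin φ sin δ + cos φ cos δ sin H₀ = 1.5841×0.17193×0.07590 + 0.98511×0.99712×0.99991 = 0.020672 + 0.982184 = 1.002856.
Q̄ = (S₀/π) × [bracket] = (1361/π) × 1.002856 = 434.46 W/m².
Ratio Q̄_A / Q̄_B = 116.13 / 434.46 = 0.2673.

Q̄_A / Q̄_B ≈ 0.267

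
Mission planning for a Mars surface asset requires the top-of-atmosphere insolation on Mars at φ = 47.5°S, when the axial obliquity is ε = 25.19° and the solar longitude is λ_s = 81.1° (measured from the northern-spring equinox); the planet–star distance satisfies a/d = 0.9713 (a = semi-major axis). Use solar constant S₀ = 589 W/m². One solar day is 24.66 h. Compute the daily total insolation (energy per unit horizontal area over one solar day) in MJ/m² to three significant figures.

Solar declination: sin δ = sin ε · sin λ_s = sin 25.19° × sin 81.1° = 0.42050, so δ = +24.866°.
cos H₀ = −tan(-47.5°) tan(+24.866°) = 0.5058, H₀ = 1.0405 rad.
Bracket: H₀ sin φ sin δ + cos φ cos δ sin H₀ = 1.0405×-0.73728×0.42050 + 0.67559×0.90729×0.86266 = -0.322582 + 0.528773 = 0.206191.
Inverse-square distance factor (a/d)² = 0.9713² = 0.943424.
Q̄ = (S₀/π) × 0.943424 × [bracket] = (589/π) × 0.943424 × 0.206191 = 36.471 W/m².
Daily total = Q̄ × 24.66 h × 3600 s/h = 36.471 × 24.66 × 3600 / 10⁶ = 3.238 MJ/m².

3.24 MJ/m²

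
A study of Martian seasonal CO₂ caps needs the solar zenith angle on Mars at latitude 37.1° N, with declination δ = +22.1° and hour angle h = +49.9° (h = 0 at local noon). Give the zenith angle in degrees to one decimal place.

cos θ_z = sin φ sin δ + cos φ cos δ cos h = 0.226941 + 0.475997 = 0.702938.
θ_z = arccos(0.702938) = 45.3°.

θ_z = 45.3°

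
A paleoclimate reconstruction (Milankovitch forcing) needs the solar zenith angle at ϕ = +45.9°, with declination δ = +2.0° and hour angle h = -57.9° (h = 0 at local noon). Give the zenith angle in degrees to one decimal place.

θ_z = 66.8°

cos θ_z = sin ϕ sin δ + cos ϕ cos δ cos h = 0.025062 + 0.369582 = 0.394644.
θ_z = arccos(0.394644) = 66.8°.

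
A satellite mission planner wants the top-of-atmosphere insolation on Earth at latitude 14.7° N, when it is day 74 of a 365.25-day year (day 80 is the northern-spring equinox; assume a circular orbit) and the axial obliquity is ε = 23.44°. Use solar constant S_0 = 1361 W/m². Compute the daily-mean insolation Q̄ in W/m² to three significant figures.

Solar longitude: L_s = 360° × (74 − 80)/365.25 = -5.914°, i.e. -5.914° + 360° = 354.086°.
sin δ = sin 23.44° × sin 354.086° = -0.04098, so δ = -2.349°.
cos h₀ = −tan(+14.7°) tan(-2.349°) = 0.0108, h₀ = 1.5600 rad.
Bracket: h₀ sin ϕ sin δ + cos ϕ cos δ sin h₀ = 1.5600×0.25376×-0.04098 + 0.96727×0.99916×0.99994 = -0.016223 + 0.966400 = 0.950177.
Q̄ = (S_0/π) × [bracket] = (1361/π) × 0.950177 = 411.6 W/m².

Q̄ ≈ 412 W/m²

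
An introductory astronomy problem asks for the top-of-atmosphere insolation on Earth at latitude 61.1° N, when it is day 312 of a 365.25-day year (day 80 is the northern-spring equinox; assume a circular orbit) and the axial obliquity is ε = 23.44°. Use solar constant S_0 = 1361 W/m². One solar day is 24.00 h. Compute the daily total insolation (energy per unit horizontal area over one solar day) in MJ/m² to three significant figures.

4.75 MJ/m²

Solar longitude: L_s = 360° × (312 − 80)/365.25 = 228.665°.
sin δ = sin 23.44° × sin 228.665° = -0.29869, so δ = -17.379°.
cos h₀ = −tan(+61.1°) tan(-17.379°) = 0.5669, h₀ = 0.9680 rad.
Bracket: h₀ sin ϕ sin δ + cos ϕ cos δ sin h₀ = 0.9680×0.87546×-0.29869 + 0.48328×0.95435×0.82375 = -0.253123 + 0.379929 = 0.126806.
Q̄ = (S_0/π) × [bracket] = (1361/π) × 0.126806 = 54.935 W/m².
Daily total = Q̄ × 24.00 h × 3600 s/h = 54.935 × 24.00 × 3600 / 10⁶ = 4.746 MJ/m².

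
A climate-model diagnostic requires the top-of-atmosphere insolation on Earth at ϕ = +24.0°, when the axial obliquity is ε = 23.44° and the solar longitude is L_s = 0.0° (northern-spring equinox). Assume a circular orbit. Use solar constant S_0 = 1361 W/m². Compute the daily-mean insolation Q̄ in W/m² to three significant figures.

Solar declination: sin δ = sin ε · sin L_s = sin 23.44° × sin 0.0° = 0.00000, so δ = +0.000°.
cos h₀ = −tan(+24.0°) tan(+0.000°) = -0.0000, h₀ = 1.5708 rad.
Bracket: h₀ sin ϕ sin δ + cos ϕ cos δ sin h₀ = 1.5708×0.40674×0.00000 + 0.91355×1.00000×1.00000 = 0.000000 + 0.913550 = 0.913550.
Q̄ = (S_0/π) × [bracket] = (1361/π) × 0.913550 = 395.8 W/m².

Q̄ ≈ 396 W/m²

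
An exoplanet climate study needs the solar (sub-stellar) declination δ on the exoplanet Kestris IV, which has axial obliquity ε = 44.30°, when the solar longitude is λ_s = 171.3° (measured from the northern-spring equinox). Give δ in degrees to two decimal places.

sin δ = sin ε · sin λ_s = sin 44.30° × sin 171.3° = 0.105643.
δ = arcsin(0.105643) = +6.06°.

δ = +6.06°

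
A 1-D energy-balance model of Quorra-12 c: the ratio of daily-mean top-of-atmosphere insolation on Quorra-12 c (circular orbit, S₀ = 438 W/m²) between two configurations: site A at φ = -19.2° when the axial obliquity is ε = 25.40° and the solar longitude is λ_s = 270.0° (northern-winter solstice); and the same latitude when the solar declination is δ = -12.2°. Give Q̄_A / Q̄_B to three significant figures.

— Configuration A (φ=-19.2°):
Solar declination: sin δ = sin ε · sin λ_s = sin 25.40° × sin 270.0° = -0.42894, so δ = -25.400°.
cos H₀ = −tan(-19.2°) tan(-25.400°) = -0.1654, H₀ = 1.7369 rad.
Bracket: H₀ sin φ sin δ + cos φ cos δ sin H₀ = 1.7369×-0.32887×-0.42894 + 0.94438×0.90334×0.98623 = 0.245017 + 0.841349 = 1.086366.
Q̄ = (S₀/π) × [bracket] = (438/π) × 1.086366 = 151.46 W/m².
— Configuration B (φ=-19.2°):
cos H₀ = −tan(-19.2°) tan(-12.200°) = -0.0753, H₀ = 1.6462 rad.
Bracket: H₀ sin φ sin δ + cos φ cos δ sin H₀ = 1.6462×-0.32887×-0.21132 + 0.94438×0.97742×0.99716 = 0.114406 + 0.920434 = 1.034840.
Q̄ = (S₀/π) × [bracket] = (438/π) × 1.034840 = 144.28 W/m².
Ratio Q̄_A / Q̄_B = 151.46 / 144.28 = 1.050.

Q̄_A / Q̄_B ≈ 1.05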